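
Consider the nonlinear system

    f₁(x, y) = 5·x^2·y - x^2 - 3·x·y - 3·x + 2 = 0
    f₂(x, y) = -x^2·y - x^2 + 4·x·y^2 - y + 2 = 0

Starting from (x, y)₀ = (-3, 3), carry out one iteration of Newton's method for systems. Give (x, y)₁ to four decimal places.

(-1.7871, 2.1192)

At (-3, 3): F = (164.0000, -145.0000).
Jacobian J = [[10·x·y - 2·x - 3·y - 3, 5·x^2 - 3·x], [-2·x·y - 2·x + 4·y^2, -x^2 + 8·x·y - 1]].
At the point, J = [[-96.0000, 54.0000], [60.0000, -82.0000]] (det J = 4632.0000).
Solving J·Δ = −F gives Δ = (1.2129, -0.8808).
Then the next iterate is (x, y)₁ = (-1.7871, 2.1192).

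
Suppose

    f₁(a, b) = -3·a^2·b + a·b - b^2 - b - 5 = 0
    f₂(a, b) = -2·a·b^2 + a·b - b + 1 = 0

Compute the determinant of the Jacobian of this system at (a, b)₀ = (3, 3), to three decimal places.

J = [[-6·a·b + b, -3·a^2 + a - 2·b - 1], [-2·b^2 + b, -4·a·b + a - 1]].
At the point, J = [[-51.000, -31.000], [-15.000, -34.000]].
det J = 1269.000.

1269.000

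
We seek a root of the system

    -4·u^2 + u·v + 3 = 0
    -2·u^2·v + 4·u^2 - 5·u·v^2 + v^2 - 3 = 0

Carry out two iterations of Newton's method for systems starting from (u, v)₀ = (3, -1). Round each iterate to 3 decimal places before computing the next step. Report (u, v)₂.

(1.039, -0.204)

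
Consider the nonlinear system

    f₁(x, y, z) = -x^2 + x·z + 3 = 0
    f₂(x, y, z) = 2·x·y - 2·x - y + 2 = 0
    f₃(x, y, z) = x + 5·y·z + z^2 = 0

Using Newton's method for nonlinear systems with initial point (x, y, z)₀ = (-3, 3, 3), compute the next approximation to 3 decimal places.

At (-3, 3, 3): F = (-15.000, -13.000, 51.000).
Jacobian J = [[-2·x + z, 0, x], [2·y - 2, 2·x - 1, 0], [1, 5·z, 5·y + 2·z]].
At the point, J = [[9.000, 0.000, -3.000], [4.000, -7.000, 0.000], [1.000, 15.000, 21.000]] (det J = -1524.000).
Solving J·Δ = −F gives Δ = (1.128, -1.213, -1.616).
Then the next iterate is (x, y, z)₁ = (-1.872, 1.787, 1.384).

(-1.872, 1.787, 1.384)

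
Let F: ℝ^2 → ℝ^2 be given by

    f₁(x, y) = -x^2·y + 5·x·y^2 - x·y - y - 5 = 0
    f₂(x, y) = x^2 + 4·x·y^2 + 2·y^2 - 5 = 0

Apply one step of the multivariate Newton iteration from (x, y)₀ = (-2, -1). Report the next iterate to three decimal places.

(-0.958, -0.417)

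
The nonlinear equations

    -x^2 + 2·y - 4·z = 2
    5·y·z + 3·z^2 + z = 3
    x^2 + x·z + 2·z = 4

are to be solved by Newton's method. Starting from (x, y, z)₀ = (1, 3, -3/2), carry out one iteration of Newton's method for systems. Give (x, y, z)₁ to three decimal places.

(-0.054, 2.797, 1.176)

At (1, 3, -3/2): F = (9.000, -20.250, -7.500).
Jacobian J = [[-2·x, 2, -4], [0, 5·z, 5·y + 6·z + 1], [2·x + z, 0, x + 2]].
At the point, J = [[-2.000, 2.000, -4.000], [0.000, -7.500, 7.000], [0.500, 0.000, 3.000]] (det J = 37.000).
Solving J·Δ = −F gives Δ = (-1.054, -0.203, 2.676).
Then the next iterate is (x, y, z)₁ = (-0.054, 2.797, 1.176).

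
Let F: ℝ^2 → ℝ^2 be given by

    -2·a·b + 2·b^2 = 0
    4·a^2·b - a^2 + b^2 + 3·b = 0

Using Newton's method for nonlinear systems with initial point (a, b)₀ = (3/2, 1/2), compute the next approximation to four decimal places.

At (3/2, 1/2): F = (-1.0000, 4.0000).
Jacobian J = [[-2·b, -2·a + 4·b], [8·a·b - 2·a, 4·a^2 + 2·b + 3]].
At the point, J = [[-1.0000, -1.0000], [3.0000, 13.0000]] (det J = -10.0000).
Solving J·Δ = −F gives Δ = (-0.9000, -0.1000).
Then the next iterate is (a, b)₁ = (0.6000, 0.4000).

(0.6000, 0.4000)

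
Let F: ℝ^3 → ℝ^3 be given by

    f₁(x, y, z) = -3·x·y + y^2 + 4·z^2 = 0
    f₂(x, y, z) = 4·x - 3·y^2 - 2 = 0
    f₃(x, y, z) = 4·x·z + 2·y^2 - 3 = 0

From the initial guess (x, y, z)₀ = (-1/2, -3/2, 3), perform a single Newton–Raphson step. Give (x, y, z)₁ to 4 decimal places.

(0.0839, -0.5651, 1.4489)

At (-1/2, -3/2, 3): F = (36.0000, -10.7500, -4.5000).
Jacobian J = [[-3·y, -3·x + 2·y, 8·z], [4, -6·y, 0], [4·z, 4·y, 4·x]].
At the point, J = [[4.5000, -1.5000, 24.0000], [4.0000, 9.0000, 0.0000], [12.0000, -6.0000, -2.0000]] (det J = -3261.0000).
Solving J·Δ = −F gives Δ = (0.5839, 0.9349, -1.5511).
Then the next iterate is (x, y, z)₁ = (0.0839, -0.5651, 1.4489).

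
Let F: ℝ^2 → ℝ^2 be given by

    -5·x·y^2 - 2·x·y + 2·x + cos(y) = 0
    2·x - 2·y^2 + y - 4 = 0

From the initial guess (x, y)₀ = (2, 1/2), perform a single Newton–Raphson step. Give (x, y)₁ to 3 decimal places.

At (2, 1/2): F = (0.37758, 0.000).
Jacobian J = [[-5·y^2 - 2·y + 2, -10·x·y - 2·x - sin(y)], [2, -4·y + 1]].
At the point, J = [[-0.250, -14.47943], [2.000, -1.000]] (det J = 29.20885).
Solving J·Δ = −F gives Δ = (0.013, 0.026).
Then the next iterate is (x, y)₁ = (2.013, 0.526).

(2.013, 0.526)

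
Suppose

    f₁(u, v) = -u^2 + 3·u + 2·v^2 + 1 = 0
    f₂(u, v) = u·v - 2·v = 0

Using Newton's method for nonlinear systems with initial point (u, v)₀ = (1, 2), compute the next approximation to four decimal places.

(1.2941, 0.5882)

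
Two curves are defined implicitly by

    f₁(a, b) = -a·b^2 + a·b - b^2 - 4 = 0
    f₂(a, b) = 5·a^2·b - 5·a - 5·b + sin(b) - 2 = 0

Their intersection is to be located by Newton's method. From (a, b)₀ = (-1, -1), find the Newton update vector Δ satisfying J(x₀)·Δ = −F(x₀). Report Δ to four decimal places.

(-0.1372, -2.7257)

At (-1, -1): F = (-3.0000, 2.158529).
Jacobian J = [[-b^2 + b, -2·a·b + a - 2·b], [10·a·b - 5, 5·a^2 + cos(b) - 5]].
At the point, J = [[-2.0000, -1.0000], [5.0000, 0.540302]] (det J = 3.919395).
Solving J·Δ = −F gives Δ = (-0.1372, -2.7257).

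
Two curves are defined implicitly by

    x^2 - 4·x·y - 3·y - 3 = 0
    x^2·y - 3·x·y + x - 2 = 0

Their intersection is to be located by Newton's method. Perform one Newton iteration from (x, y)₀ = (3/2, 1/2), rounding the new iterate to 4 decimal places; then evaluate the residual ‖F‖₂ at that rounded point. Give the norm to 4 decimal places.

1.0684

At (3/2, 1/2): F = (-5.2500, -1.6250).
Jacobian J = [[2·x - 4·y, -4·x - 3], [2·x·y - 3·y + 1, x^2 - 3·x]].
At the point, J = [[1.0000, -9.0000], [1.0000, -2.2500]] (det J = 6.7500).
Solving J·Δ = −F gives Δ = (0.4167, -0.5370).
Then the next iterate is (x, y)₁ = (1.9167, -0.0370).
Re-evaluating at (1.9167, -0.0370): F = (1.068410, -0.006475), so ‖F‖₂ = 1.0684.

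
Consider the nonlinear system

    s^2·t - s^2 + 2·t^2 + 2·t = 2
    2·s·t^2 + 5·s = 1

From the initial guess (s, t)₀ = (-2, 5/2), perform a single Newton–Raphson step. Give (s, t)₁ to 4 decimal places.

At (-2, 5/2): F = (21.5000, -36.0000).
Jacobian J = [[2·s·t - 2·s, s^2 + 4·t + 2], [2·t^2 + 5, 4·s·t]].
At the point, J = [[-6.0000, 16.0000], [17.5000, -20.0000]] (det J = -160.0000).
Solving J·Δ = −F gives Δ = (0.9125, -1.0016).
Then the next iterate is (s, t)₁ = (-1.0875, 1.4984).

(-1.0875, 1.4984)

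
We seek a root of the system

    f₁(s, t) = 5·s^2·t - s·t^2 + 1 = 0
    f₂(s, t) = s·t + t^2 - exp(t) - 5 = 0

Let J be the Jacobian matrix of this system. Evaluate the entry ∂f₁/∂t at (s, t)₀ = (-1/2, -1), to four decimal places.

∂f₁/∂t = 5·s^2 - 2·s·t.
At (-1/2, -1) this is 0.2500.

0.2500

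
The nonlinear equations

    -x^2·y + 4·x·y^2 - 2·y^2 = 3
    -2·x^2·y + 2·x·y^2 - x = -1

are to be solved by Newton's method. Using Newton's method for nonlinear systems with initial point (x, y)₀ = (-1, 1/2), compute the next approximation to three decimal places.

At (-1, 1/2): F = (-5.000, 0.500).
Jacobian J = [[-2·x·y + 4·y^2, -x^2 + 8·x·y - 4·y], [-4·x·y + 2·y^2 - 1, -2·x^2 + 4·x·y]].
At the point, J = [[2.000, -7.000], [1.500, -4.000]] (det J = 2.500).
Solving J·Δ = −F gives Δ = (-9.400, -3.400).
Then the next iterate is (x, y)₁ = (-10.400, -2.900).

(-10.400, -2.900)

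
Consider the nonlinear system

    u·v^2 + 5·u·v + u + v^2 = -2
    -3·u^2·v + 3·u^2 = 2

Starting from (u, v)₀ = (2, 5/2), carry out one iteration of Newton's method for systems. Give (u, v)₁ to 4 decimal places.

(2.3427, 0.3192)

At (2, 5/2): F = (47.7500, -20.0000).
Jacobian J = [[v^2 + 5·v + 1, 2·u·v + 5·u + 2·v], [-6·u·v + 6·u, -3·u^2]].
At the point, J = [[19.7500, 25.0000], [-18.0000, -12.0000]] (det J = 213.0000).
Solving J·Δ = −F gives Δ = (0.3427, -2.1808).
Then the next iterate is (u, v)₁ = (2.3427, 0.3192).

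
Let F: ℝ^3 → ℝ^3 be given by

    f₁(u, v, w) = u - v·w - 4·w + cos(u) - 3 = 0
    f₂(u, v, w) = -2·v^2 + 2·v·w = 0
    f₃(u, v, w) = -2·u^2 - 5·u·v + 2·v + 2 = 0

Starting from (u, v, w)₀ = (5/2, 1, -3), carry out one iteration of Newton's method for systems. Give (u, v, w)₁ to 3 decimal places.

At (5/2, 1, -3): F = (13.69886, -8.000, -21.000).
Jacobian J = [[-sin(u) + 1, -w, -v - 4], [0, -4·v + 2·w, 2·v], [-4·u - 5·v, -5·u + 2, 0]].
At the point, J = [[0.40153, 3.000, -5.000], [0.000, -10.000, 2.000], [-15.000, -10.500, 0.000]] (det J = 668.43208).
Solving J·Δ = −F gives Δ = (-1.184, -0.308, 2.460).
Then the next iterate is (u, v, w)₁ = (1.316, 0.692, -0.540).

(1.316, 0.692, -0.540)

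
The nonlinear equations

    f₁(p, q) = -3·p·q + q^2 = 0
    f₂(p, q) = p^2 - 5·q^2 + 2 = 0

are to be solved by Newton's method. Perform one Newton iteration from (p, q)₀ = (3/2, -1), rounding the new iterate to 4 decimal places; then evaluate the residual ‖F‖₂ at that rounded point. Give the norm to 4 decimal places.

1.3304

At (3/2, -1): F = (5.5000, -0.7500).
Jacobian J = [[-3·q, -3·p + 2·q], [2·p, -10·q]].
At the point, J = [[3.0000, -6.5000], [3.0000, 10.0000]] (det J = 49.5000).
Solving J·Δ = −F gives Δ = (-1.0126, 0.3788).
Then the next iterate is (p, q)₁ = (0.4874, -0.6212).
Re-evaluating at (0.4874, -0.6212): F = (1.294208, 0.308112), so ‖F‖₂ = 1.3304.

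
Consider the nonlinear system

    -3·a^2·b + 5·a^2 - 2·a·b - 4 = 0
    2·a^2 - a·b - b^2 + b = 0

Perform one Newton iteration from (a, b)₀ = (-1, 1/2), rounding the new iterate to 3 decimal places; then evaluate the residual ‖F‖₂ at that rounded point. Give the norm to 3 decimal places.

2.232

At (-1, 1/2): F = (0.500, 2.750).
Jacobian J = [[-6·a·b + 10·a - 2·b, -3·a^2 - 2·a], [4·a - b, -a - 2·b + 1]].
At the point, J = [[-8.000, -1.000], [-4.500, 1.000]] (det J = -12.500).
Solving J·Δ = −F gives Δ = (0.260, -1.580).
Then the next iterate is (a, b)₁ = (-0.740, -1.080).
Re-evaluating at (-0.740, -1.080): F = (-1.08618, -1.95040), so ‖F‖₂ = 2.232.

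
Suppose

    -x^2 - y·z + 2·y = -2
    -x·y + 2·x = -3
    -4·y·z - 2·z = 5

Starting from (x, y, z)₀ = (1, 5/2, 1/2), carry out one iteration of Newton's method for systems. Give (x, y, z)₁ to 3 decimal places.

At (1, 5/2, 1/2): F = (4.750, 2.500, -11.000).
Jacobian J = [[-2·x, -z + 2, -y], [-y + 2, -x, 0], [0, -4·z, -4·y - 2]].
At the point, J = [[-2.000, 1.500, -2.500], [-0.500, -1.000, 0.000], [0.000, -2.000, -12.000]] (det J = -35.500).
Solving J·Δ = −F gives Δ = (4.000, 0.500, -1.000).
Then the next iterate is (x, y, z)₁ = (5.000, 3.000, -0.500).

(5.000, 3.000, -0.500)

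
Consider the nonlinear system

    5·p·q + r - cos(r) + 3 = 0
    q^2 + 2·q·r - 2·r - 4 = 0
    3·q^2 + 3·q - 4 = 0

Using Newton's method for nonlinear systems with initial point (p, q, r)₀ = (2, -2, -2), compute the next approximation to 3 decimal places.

At (2, -2, -2): F = (-18.58385, 12.000, 2.000).
Jacobian J = [[5·q, 5·p, sin(r) + 1], [0, 2·q + 2·r, 2·q - 2], [0, 6·q + 3, 0]].
At the point, J = [[-10.000, 10.000, 0.09070], [0.000, -8.000, -6.000], [0.000, -9.000, 0.000]] (det J = 540.000).
Solving J·Δ = −F gives Δ = (-1.621, 0.222, 1.704).
Then the next iterate is (p, q, r)₁ = (0.379, -1.778, -0.296).

(0.379, -1.778, -0.296)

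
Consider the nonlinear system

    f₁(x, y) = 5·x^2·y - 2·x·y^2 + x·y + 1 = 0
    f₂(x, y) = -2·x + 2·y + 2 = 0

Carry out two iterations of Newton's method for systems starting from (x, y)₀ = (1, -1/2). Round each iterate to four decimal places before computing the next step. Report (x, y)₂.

(0.3718, -0.6282)

At (1, -1/2): F = (-2.5000, -1.0000).
Jacobian J = [[10·x·y - 2·y^2 + y, 5·x^2 - 4·x·y + x], [-2, 2]].
At the point, J = [[-6.0000, 8.0000], [-2.0000, 2.0000]] (det J = 4.0000).
Solving J·Δ = −F gives Δ = (-0.7500, -0.2500).
Then the next iterate is (x, y)₁ = (0.2500, -0.7500).
Round to (0.2500, -0.7500) and repeat: F = (0.296875, 0.0000), J = [[-3.7500, 1.3125], [-2.0000, 2.0000]].
Δ = (0.1218, 0.1218), so (x, y)₂ = (0.3718, -0.6282).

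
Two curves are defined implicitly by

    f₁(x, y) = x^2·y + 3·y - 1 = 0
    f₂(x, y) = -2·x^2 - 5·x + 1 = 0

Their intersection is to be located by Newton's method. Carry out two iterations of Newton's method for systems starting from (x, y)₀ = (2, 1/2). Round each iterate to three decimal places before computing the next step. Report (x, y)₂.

(0.252, 0.378)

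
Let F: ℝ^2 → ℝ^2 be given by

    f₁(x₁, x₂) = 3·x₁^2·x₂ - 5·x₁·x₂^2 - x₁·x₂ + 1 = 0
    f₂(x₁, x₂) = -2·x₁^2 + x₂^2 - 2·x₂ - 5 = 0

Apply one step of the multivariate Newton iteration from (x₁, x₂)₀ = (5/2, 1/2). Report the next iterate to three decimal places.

(0.533, 1.915)

At (5/2, 1/2): F = (6.000, -18.250).
Jacobian J = [[6·x₁·x₂ - 5·x₂^2 - x₂, 3·x₁^2 - 10·x₁·x₂ - x₁], [-4·x₁, 2·x₂ - 2]].
At the point, J = [[5.750, 3.750], [-10.000, -1.000]] (det J = 31.750).
Solving J·Δ = −F gives Δ = (-1.967, 1.415).
Then the next iterate is (x₁, x₂)₁ = (0.533, 1.915).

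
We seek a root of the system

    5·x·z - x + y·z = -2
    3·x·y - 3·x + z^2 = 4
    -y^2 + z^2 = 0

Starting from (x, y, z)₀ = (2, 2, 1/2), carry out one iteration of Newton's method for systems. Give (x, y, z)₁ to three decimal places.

At (2, 2, 1/2): F = (6.000, 2.250, -3.750).
Jacobian J = [[5·z - 1, z, 5·x + y], [3·y - 3, 3·x, 2·z], [0, -2·y, 2·z]].
At the point, J = [[1.500, 0.500, 12.000], [3.000, 6.000, 1.000], [0.000, -4.000, 1.000]] (det J = -130.500).
Solving J·Δ = −F gives Δ = (1.678, -1.103, -0.664).
Then the next iterate is (x, y, z)₁ = (3.678, 0.897, -0.164).

(3.678, 0.897, -0.164)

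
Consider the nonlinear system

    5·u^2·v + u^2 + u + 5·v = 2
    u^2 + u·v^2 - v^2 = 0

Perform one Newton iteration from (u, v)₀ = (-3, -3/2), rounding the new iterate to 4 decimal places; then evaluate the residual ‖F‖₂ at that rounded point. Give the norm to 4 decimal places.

At (-3, -3/2): F = (-71.0000, 0.0000).
Jacobian J = [[10·u·v + 2·u + 1, 5·u^2 + 5], [2·u + v^2, 2·u·v - 2·v]].
At the point, J = [[40.0000, 50.0000], [-3.7500, 12.0000]] (det J = 667.5000).
Solving J·Δ = −F gives Δ = (1.2764, 0.3989).
Then the next iterate is (u, v)₁ = (-1.7236, -1.1011).
Re-evaluating at (-1.7236, -1.1011): F = (-22.614026, -0.331353), so ‖F‖₂ = 22.6165.

22.6165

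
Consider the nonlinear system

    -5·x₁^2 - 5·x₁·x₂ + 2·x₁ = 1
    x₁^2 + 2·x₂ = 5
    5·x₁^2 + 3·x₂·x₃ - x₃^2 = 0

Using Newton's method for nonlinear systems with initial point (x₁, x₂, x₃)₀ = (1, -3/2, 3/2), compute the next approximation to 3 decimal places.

(4.111, -1.111, 5.348)

At (1, -3/2, 3/2): F = (3.500, -7.000, -4.000).
Jacobian J = [[-10·x₁ - 5·x₂ + 2, -5·x₁, 0], [2·x₁, 2, 0], [10·x₁, 3·x₃, 3·x₂ - 2·x₃]].
At the point, J = [[-0.500, -5.000, 0.000], [2.000, 2.000, 0.000], [10.000, 4.500, -7.500]] (det J = -67.500).
Solving J·Δ = −F gives Δ = (3.111, 0.389, 3.848).
Then the next iterate is (x₁, x₂, x₃)₁ = (4.111, -1.111, 5.348).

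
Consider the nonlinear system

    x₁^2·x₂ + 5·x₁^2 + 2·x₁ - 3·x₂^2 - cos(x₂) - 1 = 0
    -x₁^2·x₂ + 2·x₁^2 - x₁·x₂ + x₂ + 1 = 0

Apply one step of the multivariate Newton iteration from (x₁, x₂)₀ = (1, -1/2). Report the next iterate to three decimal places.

(0.467, 0.067)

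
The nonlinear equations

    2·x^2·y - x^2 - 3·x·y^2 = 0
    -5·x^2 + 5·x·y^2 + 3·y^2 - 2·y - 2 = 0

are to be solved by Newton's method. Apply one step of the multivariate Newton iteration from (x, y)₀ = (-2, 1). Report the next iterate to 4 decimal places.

(-0.8144, 0.9149)

At (-2, 1): F = (10.0000, -31.0000).
Jacobian J = [[4·x·y - 2·x - 3·y^2, 2·x^2 - 6·x·y], [-10·x + 5·y^2, 10·x·y + 6·y - 2]].
At the point, J = [[-7.0000, 20.0000], [25.0000, -16.0000]] (det J = -388.0000).
Solving J·Δ = −F gives Δ = (1.1856, -0.0851).
Then the next iterate is (x, y)₁ = (-0.8144, 0.9149).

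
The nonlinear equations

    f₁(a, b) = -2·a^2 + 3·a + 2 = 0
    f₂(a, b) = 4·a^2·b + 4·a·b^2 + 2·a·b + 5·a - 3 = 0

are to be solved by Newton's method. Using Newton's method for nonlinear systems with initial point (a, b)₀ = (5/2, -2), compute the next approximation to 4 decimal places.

(2.0714, -2.0643)

At (5/2, -2): F = (-3.0000, -10.5000).
Jacobian J = [[-4·a + 3, 0], [8·a·b + 4·b^2 + 2·b + 5, 4·a^2 + 8·a·b + 2·a]].
At the point, J = [[-7.0000, 0.0000], [-23.0000, -10.0000]] (det J = 70.0000).
Solving J·Δ = −F gives Δ = (-0.4286, -0.0643).
Then the next iterate is (a, b)₁ = (2.0714, -2.0643).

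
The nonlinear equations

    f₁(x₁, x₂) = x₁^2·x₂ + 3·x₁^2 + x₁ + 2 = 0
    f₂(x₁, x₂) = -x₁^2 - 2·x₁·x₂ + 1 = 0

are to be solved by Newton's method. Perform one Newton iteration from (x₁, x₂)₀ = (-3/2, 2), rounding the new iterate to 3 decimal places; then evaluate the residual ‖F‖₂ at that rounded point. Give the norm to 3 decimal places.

At (-3/2, 2): F = (11.750, 4.750).
Jacobian J = [[2·x₁·x₂ + 6·x₁ + 1, x₁^2], [-2·x₁ - 2·x₂, -2·x₁]].
At the point, J = [[-14.000, 2.250], [-1.000, 3.000]] (det J = -39.750).
Solving J·Δ = −F gives Δ = (0.618, -1.377).
Then the next iterate is (x₁, x₂)₁ = (-0.882, 0.623).
Re-evaluating at (-0.882, 0.623): F = (3.93642, 1.32105), so ‖F‖₂ = 4.152.

4.152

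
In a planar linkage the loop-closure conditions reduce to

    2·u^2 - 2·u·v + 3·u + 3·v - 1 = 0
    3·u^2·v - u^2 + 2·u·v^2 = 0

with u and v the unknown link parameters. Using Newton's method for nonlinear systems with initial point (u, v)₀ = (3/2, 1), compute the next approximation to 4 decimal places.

(0.3571, 1.1289)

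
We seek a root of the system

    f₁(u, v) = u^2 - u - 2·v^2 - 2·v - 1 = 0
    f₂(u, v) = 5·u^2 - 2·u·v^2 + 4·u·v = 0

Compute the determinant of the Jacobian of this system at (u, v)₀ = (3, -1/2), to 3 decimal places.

90.000

J = [[2·u - 1, -4·v - 2], [10·u - 2·v^2 + 4·v, -4·u·v + 4·u]].
At the point, J = [[5.000, 0.000], [27.500, 18.000]].
det J = 90.000.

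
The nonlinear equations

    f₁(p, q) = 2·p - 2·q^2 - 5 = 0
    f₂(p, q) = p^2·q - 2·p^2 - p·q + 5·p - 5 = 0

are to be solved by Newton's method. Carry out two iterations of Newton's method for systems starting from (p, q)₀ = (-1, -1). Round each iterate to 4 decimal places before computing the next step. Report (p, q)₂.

(1.1477, -0.4173)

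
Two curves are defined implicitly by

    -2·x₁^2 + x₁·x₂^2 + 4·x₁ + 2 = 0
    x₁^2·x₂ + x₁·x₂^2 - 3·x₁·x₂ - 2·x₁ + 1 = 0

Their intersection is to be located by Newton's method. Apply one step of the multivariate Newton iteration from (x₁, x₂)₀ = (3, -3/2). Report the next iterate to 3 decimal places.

(3.667, -1.620)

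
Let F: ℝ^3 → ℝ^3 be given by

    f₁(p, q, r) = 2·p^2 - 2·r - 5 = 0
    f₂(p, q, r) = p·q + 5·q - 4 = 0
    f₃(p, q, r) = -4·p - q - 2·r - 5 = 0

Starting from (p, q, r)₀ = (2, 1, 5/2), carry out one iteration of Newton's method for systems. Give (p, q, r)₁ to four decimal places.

(0.6024, 0.7711, -4.0904)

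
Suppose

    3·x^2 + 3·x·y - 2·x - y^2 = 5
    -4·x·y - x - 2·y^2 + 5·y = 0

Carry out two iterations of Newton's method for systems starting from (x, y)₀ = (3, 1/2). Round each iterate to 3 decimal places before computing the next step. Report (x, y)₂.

(2.073, -0.616)

At (3, 1/2): F = (20.250, -7.000).
Jacobian J = [[6·x + 3·y - 2, 3·x - 2·y], [-4·y - 1, -4·x - 4·y + 5]].
At the point, J = [[17.500, 8.000], [-3.000, -9.000]] (det J = -133.500).
Solving J·Δ = −F gives Δ = (-0.946, -0.463).
Then the next iterate is (x, y)₁ = (2.054, 0.037).
Round to (2.054, 0.037) and repeat: F = (3.77537, -2.17573), J = [[10.435, 6.088], [-1.148, -3.364]].
Δ = (0.019, -0.653), so (x, y)₂ = (2.073, -0.616).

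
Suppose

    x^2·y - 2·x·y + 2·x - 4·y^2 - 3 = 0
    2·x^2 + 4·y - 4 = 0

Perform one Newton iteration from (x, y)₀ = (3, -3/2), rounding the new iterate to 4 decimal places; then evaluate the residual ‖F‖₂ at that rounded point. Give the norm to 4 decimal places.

At (3, -3/2): F = (-10.5000, 8.0000).
Jacobian J = [[2·x·y - 2·y + 2, x^2 - 2·x - 8·y], [4·x, 4]].
At the point, J = [[-4.0000, 15.0000], [12.0000, 4.0000]] (det J = -196.0000).
Solving J·Δ = −F gives Δ = (-0.8265, 0.4796).
Then the next iterate is (x, y)₁ = (2.1735, -1.0204).
Re-evaluating at (2.1735, -1.0204): F = (-3.202660, 1.366605), so ‖F‖₂ = 3.4820.

3.4820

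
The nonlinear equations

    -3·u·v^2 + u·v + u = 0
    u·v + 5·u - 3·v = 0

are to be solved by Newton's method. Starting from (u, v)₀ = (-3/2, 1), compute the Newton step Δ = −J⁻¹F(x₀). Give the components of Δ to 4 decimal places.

At (-3/2, 1): F = (1.5000, -12.0000).
Jacobian J = [[-3·v^2 + v + 1, -6·u·v + u], [v + 5, u - 3]].
At the point, J = [[-1.0000, 7.5000], [6.0000, -4.5000]] (det J = -40.5000).
Solving J·Δ = −F gives Δ = (2.0556, 0.0741).

(2.0556, 0.0741)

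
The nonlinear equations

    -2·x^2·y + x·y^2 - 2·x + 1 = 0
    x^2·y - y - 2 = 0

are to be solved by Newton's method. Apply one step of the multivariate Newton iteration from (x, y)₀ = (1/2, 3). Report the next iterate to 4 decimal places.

At (1/2, 3): F = (3.0000, -4.2500).
Jacobian J = [[-4·x·y + y^2 - 2, -2·x^2 + 2·x·y], [2·x·y, x^2 - 1]].
At the point, J = [[1.0000, 2.5000], [3.0000, -0.7500]] (det J = -8.2500).
Solving J·Δ = −F gives Δ = (1.0152, -1.6061).
Then the next iterate is (x, y)₁ = (1.5152, 1.3939).

(1.5152, 1.3939)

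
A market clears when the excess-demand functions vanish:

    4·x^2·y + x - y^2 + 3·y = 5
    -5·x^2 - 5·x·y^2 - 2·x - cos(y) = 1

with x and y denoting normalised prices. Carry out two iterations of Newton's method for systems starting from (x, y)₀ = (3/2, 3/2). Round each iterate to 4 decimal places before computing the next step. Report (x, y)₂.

(0.6900, 0.0927)

At (3/2, 3/2): F = (12.2500, -32.195737).
Jacobian J = [[8·x·y + 1, 4·x^2 - 2·y + 3], [-10·x - 5·y^2 - 2, -10·x·y + sin(y)]].
At the point, J = [[19.0000, 9.0000], [-28.2500, -21.502505]] (det J = -154.297595).
Solving J·Δ = −F gives Δ = (0.1708, -1.7217).
Then the next iterate is (x, y)₁ = (1.6708, -0.2217).
Round to (1.6708, -0.2217) and repeat: F = (-6.519018, -19.685595), J = [[-1.963331, 14.609691], [-18.953754, 3.484275]].
Δ = (-0.9808, 0.3144), so (x, y)₂ = (0.6900, 0.0927).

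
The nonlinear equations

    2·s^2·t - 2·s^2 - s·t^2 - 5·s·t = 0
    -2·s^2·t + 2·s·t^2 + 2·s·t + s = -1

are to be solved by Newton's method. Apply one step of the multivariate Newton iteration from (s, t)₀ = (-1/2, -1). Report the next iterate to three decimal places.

At (-1/2, -1): F = (-3.000, 1.000).
Jacobian J = [[4·s·t - 4·s - t^2 - 5·t, 2·s^2 - 2·s·t - 5·s], [-4·s·t + 2·t^2 + 2·t + 1, -2·s^2 + 4·s·t + 2·s]].
At the point, J = [[8.000, 2.000], [-1.000, 0.500]] (det J = 6.000).
Solving J·Δ = −F gives Δ = (0.583, -0.833).
Then the next iterate is (s, t)₁ = (0.083, -1.833).

(0.083, -1.833)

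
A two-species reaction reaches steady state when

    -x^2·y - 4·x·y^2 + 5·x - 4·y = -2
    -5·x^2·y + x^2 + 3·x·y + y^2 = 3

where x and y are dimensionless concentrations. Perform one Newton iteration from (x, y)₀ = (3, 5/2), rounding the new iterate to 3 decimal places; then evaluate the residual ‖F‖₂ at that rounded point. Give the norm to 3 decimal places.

At (3, 5/2): F = (-90.500, -77.750).
Jacobian J = [[-2·x·y - 4·y^2 + 5, -x^2 - 8·x·y - 4], [-10·x·y + 2·x + 3·y, -5·x^2 + 3·x + 2·y]].
At the point, J = [[-35.000, -73.000], [-61.500, -31.000]] (det J = -3404.500).
Solving J·Δ = −F gives Δ = (-0.843, -0.836).
Then the next iterate is (x, y)₁ = (2.157, 1.664).
Re-evaluating at (2.157, 1.664): F = (-25.50304, -23.52075), so ‖F‖₂ = 34.693.

34.693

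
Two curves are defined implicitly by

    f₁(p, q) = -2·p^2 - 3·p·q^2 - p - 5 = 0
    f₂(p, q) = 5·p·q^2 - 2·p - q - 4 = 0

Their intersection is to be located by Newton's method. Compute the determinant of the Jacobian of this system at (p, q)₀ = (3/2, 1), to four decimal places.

J = [[-4·p - 3·q^2 - 1, -6·p·q], [5·q^2 - 2, 10·p·q - 1]].
At the point, J = [[-10.0000, -9.0000], [3.0000, 14.0000]].
det J = -113.0000.

-113.0000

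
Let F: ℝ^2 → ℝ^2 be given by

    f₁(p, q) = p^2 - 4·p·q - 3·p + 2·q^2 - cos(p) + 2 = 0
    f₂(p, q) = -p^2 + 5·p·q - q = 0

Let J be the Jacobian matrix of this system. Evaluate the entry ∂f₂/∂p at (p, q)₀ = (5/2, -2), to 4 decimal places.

∂f₂/∂p = -2·p + 5·q.
At (5/2, -2) this is -15.0000.

-15.0000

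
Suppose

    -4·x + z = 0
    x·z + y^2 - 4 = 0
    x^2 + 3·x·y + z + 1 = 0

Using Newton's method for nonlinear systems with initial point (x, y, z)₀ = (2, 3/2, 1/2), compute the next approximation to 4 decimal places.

(0.5556, 0.8426, 2.2222)

At (2, 3/2, 1/2): F = (-7.5000, -0.7500, 14.5000).
Jacobian J = [[-4, 0, 1], [z, 2·y, x], [2·x + 3·y, 3·x, 1]].
At the point, J = [[-4.0000, 0.0000, 1.0000], [0.5000, 3.0000, 2.0000], [8.5000, 6.0000, 1.0000]] (det J = 13.5000).
Solving J·Δ = −F gives Δ = (-1.4444, -0.6574, 1.7222).
Then the next iterate is (x, y, z)₁ = (0.5556, 0.8426, 2.2222).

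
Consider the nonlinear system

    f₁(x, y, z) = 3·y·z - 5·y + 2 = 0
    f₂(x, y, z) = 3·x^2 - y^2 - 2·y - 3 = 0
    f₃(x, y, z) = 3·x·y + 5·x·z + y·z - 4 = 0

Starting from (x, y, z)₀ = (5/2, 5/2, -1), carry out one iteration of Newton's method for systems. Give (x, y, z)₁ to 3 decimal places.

At (5/2, 5/2, -1): F = (-18.000, 4.500, -0.250).
Jacobian J = [[0, 3·z - 5, 3·y], [6·x, -2·y - 2, 0], [3·y + 5·z, 3·x + z, 5·x + y]].
At the point, J = [[0.000, -8.000, 7.500], [15.000, -7.000, 0.000], [2.500, 6.500, 15.000]] (det J = 2662.500).
Solving J·Δ = −F gives Δ = (-0.990, -1.479, 0.823).
Then the next iterate is (x, y, z)₁ = (1.510, 1.021, -0.177).

(1.510, 1.021, -0.177)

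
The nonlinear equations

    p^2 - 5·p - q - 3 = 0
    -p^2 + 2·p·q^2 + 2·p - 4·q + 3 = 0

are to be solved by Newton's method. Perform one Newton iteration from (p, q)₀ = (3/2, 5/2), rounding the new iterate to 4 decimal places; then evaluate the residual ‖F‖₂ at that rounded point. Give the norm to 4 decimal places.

2561.8881

At (3/2, 5/2): F = (-10.7500, 12.5000).
Jacobian J = [[2·p - 5, -1], [-2·p + 2·q^2 + 2, 4·p·q - 4]].
At the point, J = [[-2.0000, -1.0000], [11.5000, 11.0000]] (det J = -10.5000).
Solving J·Δ = −F gives Δ = (-10.0714, 9.3929).
Then the next iterate is (p, q)₁ = (-8.5714, 11.8929).
Re-evaluating at (-8.5714, 11.8929): F = (101.432998, -2559.879280), so ‖F‖₂ = 2561.8881.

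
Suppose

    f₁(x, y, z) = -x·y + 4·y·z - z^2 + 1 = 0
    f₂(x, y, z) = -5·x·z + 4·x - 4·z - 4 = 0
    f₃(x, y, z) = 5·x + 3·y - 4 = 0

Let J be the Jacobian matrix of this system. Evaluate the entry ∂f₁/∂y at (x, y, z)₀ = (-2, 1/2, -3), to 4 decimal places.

∂f₁/∂y = -x + 4·z.
At (-2, 1/2, -3) this is -10.0000.

-10.0000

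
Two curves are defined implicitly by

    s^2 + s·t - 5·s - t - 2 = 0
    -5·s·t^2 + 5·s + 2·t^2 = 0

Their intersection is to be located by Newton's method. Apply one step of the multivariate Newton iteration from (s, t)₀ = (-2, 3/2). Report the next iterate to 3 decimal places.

(-0.888, 1.221)

At (-2, 3/2): F = (7.500, 17.000).
Jacobian J = [[2·s + t - 5, s - 1], [-5·t^2 + 5, -10·s·t + 4·t]].
At the point, J = [[-7.500, -3.000], [-6.250, 36.000]] (det J = -288.750).
Solving J·Δ = −F gives Δ = (1.112, -0.279).
Then the next iterate is (s, t)₁ = (-0.888, 1.221).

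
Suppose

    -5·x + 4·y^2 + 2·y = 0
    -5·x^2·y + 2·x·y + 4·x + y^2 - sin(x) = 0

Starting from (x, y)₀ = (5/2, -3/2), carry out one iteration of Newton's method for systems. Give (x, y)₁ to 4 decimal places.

(1.2012, -1.5006)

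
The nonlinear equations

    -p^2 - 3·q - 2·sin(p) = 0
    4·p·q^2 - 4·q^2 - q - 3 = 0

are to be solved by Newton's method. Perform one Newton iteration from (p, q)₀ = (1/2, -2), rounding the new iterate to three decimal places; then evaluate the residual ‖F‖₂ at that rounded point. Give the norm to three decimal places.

2.916

At (1/2, -2): F = (4.79115, -9.000).
Jacobian J = [[-2·p - 2·cos(p), -3], [4·q^2, 8·p·q - 8·q - 1]].
At the point, J = [[-2.75517, -3.000], [16.000, 7.000]] (det J = 28.71384).
Solving J·Δ = −F gives Δ = (-0.228, 1.806).
Then the next iterate is (p, q)₁ = (0.272, -0.194).
Re-evaluating at (0.272, -0.194): F = (-0.02930, -2.91560), so ‖F‖₂ = 2.916.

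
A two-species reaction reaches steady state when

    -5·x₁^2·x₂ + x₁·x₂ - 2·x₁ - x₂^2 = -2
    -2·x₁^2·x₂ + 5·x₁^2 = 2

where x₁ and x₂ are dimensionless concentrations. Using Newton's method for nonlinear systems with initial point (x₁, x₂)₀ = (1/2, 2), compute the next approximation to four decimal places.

At (1/2, 2): F = (-4.5000, -1.7500).
Jacobian J = [[-10·x₁·x₂ + x₂ - 2, -5·x₁^2 + x₁ - 2·x₂], [-4·x₁·x₂ + 10·x₁, -2·x₁^2]].
At the point, J = [[-10.0000, -4.7500], [1.0000, -0.5000]] (det J = 9.7500).
Solving J·Δ = −F gives Δ = (0.6218, -2.2564).
Then the next iterate is (x₁, x₂)₁ = (1.1218, -0.2564).

(1.1218, -0.2564)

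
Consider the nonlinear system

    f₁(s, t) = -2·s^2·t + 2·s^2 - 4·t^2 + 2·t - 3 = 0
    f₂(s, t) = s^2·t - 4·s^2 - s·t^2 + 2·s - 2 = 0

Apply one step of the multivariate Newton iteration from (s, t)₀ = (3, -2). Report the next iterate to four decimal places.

(2.1389, -0.6058)

At (3, -2): F = (31.0000, -62.0000).
Jacobian J = [[-4·s·t + 4·s, -2·s^2 - 8·t + 2], [2·s·t - 8·s - t^2 + 2, s^2 - 2·s·t]].
At the point, J = [[36.0000, 0.0000], [-38.0000, 21.0000]] (det J = 756.0000).
Solving J·Δ = −F gives Δ = (-0.8611, 1.3942).
Then the next iterate is (s, t)₁ = (2.1389, -0.6058).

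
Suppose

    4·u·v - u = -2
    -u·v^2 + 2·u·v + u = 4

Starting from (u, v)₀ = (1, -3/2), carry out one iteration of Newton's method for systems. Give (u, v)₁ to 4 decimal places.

(1.4444, 0.5278)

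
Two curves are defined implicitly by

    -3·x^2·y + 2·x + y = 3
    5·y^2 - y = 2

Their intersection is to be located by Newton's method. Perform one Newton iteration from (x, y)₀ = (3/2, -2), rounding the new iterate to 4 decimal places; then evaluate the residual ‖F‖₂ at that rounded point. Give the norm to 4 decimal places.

5.3650

At (3/2, -2): F = (11.5000, 20.0000).
Jacobian J = [[-6·x·y + 2, -3·x^2 + 1], [0, 10·y - 1]].
At the point, J = [[20.0000, -5.7500], [0.0000, -21.0000]] (det J = -420.0000).
Solving J·Δ = −F gives Δ = (-0.3012, 0.9524).
Then the next iterate is (x, y)₁ = (1.1988, -1.0476).
Re-evaluating at (1.1988, -1.0476): F = (2.866585, 4.534929), so ‖F‖₂ = 5.3650.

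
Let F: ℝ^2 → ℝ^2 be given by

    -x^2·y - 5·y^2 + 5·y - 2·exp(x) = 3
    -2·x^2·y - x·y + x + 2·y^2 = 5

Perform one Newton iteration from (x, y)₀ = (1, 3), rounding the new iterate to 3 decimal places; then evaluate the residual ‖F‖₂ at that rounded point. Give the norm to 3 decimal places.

11.821

At (1, 3): F = (-41.43656, 5.000).
Jacobian J = [[-2·x·y - 2·exp(x), -x^2 - 10·y + 5], [-4·x·y - y + 1, -2·x^2 - x + 4·y]].
At the point, J = [[-11.43656, -26.000], [-14.000, 9.000]] (det J = -466.92907).
Solving J·Δ = −F gives Δ = (-0.520, -1.365).
Then the next iterate is (x, y)₁ = (0.480, 1.635).
Re-evaluating at (0.480, 1.635): F = (-11.79998, -0.71176), so ‖F‖₂ = 11.821.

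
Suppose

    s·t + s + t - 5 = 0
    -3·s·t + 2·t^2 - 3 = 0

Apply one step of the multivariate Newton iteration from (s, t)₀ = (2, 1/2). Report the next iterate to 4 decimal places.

(17.0000, -6.5000)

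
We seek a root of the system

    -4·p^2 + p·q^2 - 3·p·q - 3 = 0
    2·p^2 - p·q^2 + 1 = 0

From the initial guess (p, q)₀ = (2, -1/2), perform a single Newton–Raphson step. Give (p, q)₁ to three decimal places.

At (2, -1/2): F = (-15.500, 8.500).
Jacobian J = [[-8·p + q^2 - 3·q, 2·p·q - 3·p], [4·p - q^2, -2·p·q]].
At the point, J = [[-14.250, -8.000], [7.750, 2.000]] (det J = 33.500).
Solving J·Δ = −F gives Δ = (-1.104, 0.030).
Then the next iterate is (p, q)₁ = (0.896, -0.470).

(0.896, -0.470)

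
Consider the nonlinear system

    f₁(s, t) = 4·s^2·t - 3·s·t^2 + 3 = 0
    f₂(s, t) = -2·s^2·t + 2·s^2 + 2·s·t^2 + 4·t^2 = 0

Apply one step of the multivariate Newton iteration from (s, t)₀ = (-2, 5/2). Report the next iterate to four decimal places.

(-2.1400, 0.5712)

At (-2, 5/2): F = (80.5000, -12.0000).
Jacobian J = [[8·s·t - 3·t^2, 4·s^2 - 6·s·t], [-4·s·t + 4·s + 2·t^2, -2·s^2 + 4·s·t + 8·t]].
At the point, J = [[-58.7500, 46.0000], [24.5000, -8.0000]] (det J = -657.0000).
Solving J·Δ = −F gives Δ = (-0.1400, -1.9288).
Then the next iterate is (s, t)₁ = (-2.1400, 0.5712).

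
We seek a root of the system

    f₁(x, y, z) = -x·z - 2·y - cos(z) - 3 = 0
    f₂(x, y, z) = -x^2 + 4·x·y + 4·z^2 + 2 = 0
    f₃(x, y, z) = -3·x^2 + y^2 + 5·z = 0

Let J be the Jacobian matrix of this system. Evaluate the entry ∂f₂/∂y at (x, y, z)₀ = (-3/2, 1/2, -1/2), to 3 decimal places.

-6.000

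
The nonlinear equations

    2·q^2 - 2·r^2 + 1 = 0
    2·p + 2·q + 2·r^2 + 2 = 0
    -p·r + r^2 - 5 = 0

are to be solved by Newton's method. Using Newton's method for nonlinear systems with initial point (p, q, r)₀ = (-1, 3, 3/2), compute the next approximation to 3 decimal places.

At (-1, 3, 3/2): F = (14.500, 10.500, -1.250).
Jacobian J = [[0, 4·q, -4·r], [2, 2, 4·r], [-r, 0, -p + 2·r]].
At the point, J = [[0.000, 12.000, -6.000], [2.000, 2.000, 6.000], [-1.500, 0.000, 4.000]] (det J = -222.000).
Solving J·Δ = −F gives Δ = (-2.221, -1.468, -0.520).
Then the next iterate is (p, q, r)₁ = (-3.221, 1.532, 0.980).

(-3.221, 1.532, 0.980)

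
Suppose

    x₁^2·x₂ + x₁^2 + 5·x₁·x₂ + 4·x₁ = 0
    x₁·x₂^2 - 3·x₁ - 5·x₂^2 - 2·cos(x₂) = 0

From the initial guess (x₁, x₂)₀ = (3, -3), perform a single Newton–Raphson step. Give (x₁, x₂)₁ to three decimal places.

At (3, -3): F = (-51.000, -25.02002).
Jacobian J = [[2·x₁·x₂ + 2·x₁ + 5·x₂ + 4, x₁^2 + 5·x₁], [x₂^2 - 3, 2·x₁·x₂ - 10·x₂ + 2·sin(x₂)]].
At the point, J = [[-23.000, 24.000], [6.000, 11.71776]] (det J = -413.50848).
Solving J·Δ = −F gives Δ = (0.007, 2.132).
Then the next iterate is (x₁, x₂)₁ = (3.007, -0.868).

(3.007, -0.868)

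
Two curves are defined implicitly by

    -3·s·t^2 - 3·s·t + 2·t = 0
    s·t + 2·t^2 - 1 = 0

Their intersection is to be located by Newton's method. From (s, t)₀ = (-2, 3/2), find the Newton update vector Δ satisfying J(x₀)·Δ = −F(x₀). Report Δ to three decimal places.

At (-2, 3/2): F = (25.500, 0.500).
Jacobian J = [[-3·t^2 - 3·t, -6·s·t - 3·s + 2], [t, s + 4·t]].
At the point, J = [[-11.250, 26.000], [1.500, 4.000]] (det J = -84.000).
Solving J·Δ = −F gives Δ = (1.060, -0.522).

(1.060, -0.522)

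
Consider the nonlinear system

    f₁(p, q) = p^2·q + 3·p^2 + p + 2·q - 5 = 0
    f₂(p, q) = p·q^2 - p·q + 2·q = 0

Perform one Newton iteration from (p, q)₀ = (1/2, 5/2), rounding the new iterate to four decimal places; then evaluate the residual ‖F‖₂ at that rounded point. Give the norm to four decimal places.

0.5682

At (1/2, 5/2): F = (1.8750, 6.8750).
Jacobian J = [[2·p·q + 6·p + 1, p^2 + 2], [q^2 - q, 2·p·q - p + 2]].
At the point, J = [[6.5000, 2.2500], [3.7500, 4.0000]] (det J = 17.5625).
Solving J·Δ = −F gives Δ = (0.4537, -2.1441).
Then the next iterate is (p, q)₁ = (0.9537, 0.3559).
Re-evaluating at (0.9537, 0.3559): F = (-0.282162, 0.493178), so ‖F‖₂ = 0.5682.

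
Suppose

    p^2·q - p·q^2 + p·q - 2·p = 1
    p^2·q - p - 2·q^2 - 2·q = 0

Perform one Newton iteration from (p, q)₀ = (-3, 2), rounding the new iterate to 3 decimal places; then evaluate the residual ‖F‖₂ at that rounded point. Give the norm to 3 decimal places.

9.514

At (-3, 2): F = (29.000, 9.000).
Jacobian J = [[2·p·q - q^2 + q - 2, p^2 - 2·p·q + p], [2·p·q - 1, p^2 - 4·q - 2]].
At the point, J = [[-16.000, 18.000], [-13.000, -1.000]] (det J = 250.000).
Solving J·Δ = −F gives Δ = (0.764, -0.932).
Then the next iterate is (p, q)₁ = (-2.236, 1.068).
Re-evaluating at (-2.236, 1.068): F = (8.97406, 3.15843), so ‖F‖₂ = 9.514.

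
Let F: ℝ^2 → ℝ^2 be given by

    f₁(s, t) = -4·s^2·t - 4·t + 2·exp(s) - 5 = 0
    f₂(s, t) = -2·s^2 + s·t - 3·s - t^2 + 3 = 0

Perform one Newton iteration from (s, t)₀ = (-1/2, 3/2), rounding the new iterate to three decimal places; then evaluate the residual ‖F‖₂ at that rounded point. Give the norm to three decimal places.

At (-1/2, 3/2): F = (-11.28694, 1.000).
Jacobian J = [[-8·s·t + 2·exp(s), -4·s^2 - 4], [-4·s + t - 3, s - 2·t]].
At the point, J = [[7.21306, -5.000], [0.500, -3.500]] (det J = -22.74571).
Solving J·Δ = −F gives Δ = (1.957, 0.565).
Then the next iterate is (s, t)₁ = (1.457, 2.065).
Re-evaluating at (1.457, 2.065): F = (-22.20861, -6.87222), so ‖F‖₂ = 23.248.

23.248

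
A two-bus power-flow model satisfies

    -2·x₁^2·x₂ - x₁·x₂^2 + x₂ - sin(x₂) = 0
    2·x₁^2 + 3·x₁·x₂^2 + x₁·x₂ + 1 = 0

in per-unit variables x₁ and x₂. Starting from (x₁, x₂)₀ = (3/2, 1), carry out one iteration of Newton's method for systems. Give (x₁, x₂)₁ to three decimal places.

(7.838, -6.131)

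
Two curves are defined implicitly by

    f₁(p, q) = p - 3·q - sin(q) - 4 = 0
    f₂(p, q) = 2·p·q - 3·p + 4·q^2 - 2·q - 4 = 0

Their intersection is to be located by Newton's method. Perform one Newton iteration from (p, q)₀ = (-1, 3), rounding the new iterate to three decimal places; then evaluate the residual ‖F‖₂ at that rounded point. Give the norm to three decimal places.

20.528

At (-1, 3): F = (-14.14112, 23.000).
Jacobian J = [[1, -cos(q) - 3], [2·q - 3, 2·p + 8·q - 2]].
At the point, J = [[1.000, -2.01001], [3.000, 20.000]] (det J = 26.03002).
Solving J·Δ = −F gives Δ = (9.089, -2.513).
Then the next iterate is (p, q)₁ = (8.089, 0.487).
Re-evaluating at (8.089, 0.487): F = (2.16002, -20.41364), so ‖F‖₂ = 20.528.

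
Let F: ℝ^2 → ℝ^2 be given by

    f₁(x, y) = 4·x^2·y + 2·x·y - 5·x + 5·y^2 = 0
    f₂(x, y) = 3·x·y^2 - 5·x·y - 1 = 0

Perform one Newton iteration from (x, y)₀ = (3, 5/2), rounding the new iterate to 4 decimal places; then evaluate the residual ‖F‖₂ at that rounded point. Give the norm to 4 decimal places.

39.3353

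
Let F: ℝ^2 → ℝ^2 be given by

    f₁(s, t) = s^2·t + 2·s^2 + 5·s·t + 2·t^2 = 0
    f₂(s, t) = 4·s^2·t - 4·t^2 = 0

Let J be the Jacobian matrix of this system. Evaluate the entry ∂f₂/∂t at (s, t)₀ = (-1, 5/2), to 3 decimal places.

∂f₂/∂t = 4·s^2 - 8·t.
At (-1, 5/2) this is -16.000.

-16.000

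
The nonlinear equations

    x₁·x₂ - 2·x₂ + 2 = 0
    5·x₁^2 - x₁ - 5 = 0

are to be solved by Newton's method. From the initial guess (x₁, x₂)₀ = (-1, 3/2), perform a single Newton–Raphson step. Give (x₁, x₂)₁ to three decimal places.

(-0.909, 0.712)

At (-1, 3/2): F = (-2.500, 1.000).
Jacobian J = [[x₂, x₁ - 2], [10·x₁ - 1, 0]].
At the point, J = [[1.500, -3.000], [-11.000, 0.000]] (det J = -33.000).
Solving J·Δ = −F gives Δ = (0.091, -0.788).
Then the next iterate is (x₁, x₂)₁ = (-0.909, 0.712).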